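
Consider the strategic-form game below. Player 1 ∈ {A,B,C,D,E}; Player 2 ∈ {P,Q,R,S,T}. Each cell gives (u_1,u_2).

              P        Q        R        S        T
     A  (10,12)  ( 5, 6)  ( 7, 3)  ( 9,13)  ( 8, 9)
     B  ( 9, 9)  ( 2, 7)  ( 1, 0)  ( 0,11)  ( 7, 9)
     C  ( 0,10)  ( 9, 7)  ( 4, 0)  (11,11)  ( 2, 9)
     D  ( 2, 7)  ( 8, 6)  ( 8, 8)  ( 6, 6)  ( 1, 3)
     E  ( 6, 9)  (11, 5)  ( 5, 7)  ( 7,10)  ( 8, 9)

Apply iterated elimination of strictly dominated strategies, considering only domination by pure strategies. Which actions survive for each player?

P1 drop B (A beats it: P:10>9 Q:5>2 R:7>1 S:9>0 T:8>7)
P2 drop Q (P beats it: A:12>6 C:10>7 D:7>6 E:9>5)
P2 drop T (S beats it: A:13>9 C:11>9 D:6>3 E:10>9)
P1 drop E (A beats it: P:10>6 R:7>5 S:9>7)
P1→{A,C,D} P2→{P,R,S}

Survivors P1:{A,C,D} P2:{P,R,S}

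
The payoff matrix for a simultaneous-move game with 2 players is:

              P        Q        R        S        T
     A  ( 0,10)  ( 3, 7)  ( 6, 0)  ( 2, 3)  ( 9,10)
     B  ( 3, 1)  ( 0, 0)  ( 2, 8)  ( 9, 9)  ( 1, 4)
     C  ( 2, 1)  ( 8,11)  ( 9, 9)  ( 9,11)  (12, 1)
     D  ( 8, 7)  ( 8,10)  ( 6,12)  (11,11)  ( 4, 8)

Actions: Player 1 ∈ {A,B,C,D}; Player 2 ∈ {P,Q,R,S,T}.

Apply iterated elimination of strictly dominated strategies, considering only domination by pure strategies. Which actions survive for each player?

IESDS → P1:{C,D} P2:{Q,R,S}

P1 drop A (C beats it: P:2>0 Q:8>3 R:9>6 S:9>2 T:12>9)
P1 drop B (D beats it: P:8>3 Q:8>0 R:6>2 S:11>9 T:4>1)
P2 drop P (Q beats it: C:11>1 D:10>7)
P2 drop T (Q beats it: C:11>1 D:10>8)
P1→{C,D} P2→{Q,R,S}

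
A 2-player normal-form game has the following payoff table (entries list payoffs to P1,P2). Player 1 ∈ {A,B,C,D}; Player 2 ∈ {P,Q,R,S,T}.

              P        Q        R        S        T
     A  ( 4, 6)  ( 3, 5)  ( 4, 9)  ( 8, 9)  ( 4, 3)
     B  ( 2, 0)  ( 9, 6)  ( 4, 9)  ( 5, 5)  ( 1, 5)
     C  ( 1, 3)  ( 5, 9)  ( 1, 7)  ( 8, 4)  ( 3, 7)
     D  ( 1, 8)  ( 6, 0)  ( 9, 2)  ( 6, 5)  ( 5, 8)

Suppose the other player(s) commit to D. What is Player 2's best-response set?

u_2(P vs D) = 8
u_2(Q vs D) = 0
u_2(R vs D) = 2
u_2(S vs D) = 5
u_2(T vs D) = 8
max payoff 8 at {P,T}

argmax u_2 = {P,T}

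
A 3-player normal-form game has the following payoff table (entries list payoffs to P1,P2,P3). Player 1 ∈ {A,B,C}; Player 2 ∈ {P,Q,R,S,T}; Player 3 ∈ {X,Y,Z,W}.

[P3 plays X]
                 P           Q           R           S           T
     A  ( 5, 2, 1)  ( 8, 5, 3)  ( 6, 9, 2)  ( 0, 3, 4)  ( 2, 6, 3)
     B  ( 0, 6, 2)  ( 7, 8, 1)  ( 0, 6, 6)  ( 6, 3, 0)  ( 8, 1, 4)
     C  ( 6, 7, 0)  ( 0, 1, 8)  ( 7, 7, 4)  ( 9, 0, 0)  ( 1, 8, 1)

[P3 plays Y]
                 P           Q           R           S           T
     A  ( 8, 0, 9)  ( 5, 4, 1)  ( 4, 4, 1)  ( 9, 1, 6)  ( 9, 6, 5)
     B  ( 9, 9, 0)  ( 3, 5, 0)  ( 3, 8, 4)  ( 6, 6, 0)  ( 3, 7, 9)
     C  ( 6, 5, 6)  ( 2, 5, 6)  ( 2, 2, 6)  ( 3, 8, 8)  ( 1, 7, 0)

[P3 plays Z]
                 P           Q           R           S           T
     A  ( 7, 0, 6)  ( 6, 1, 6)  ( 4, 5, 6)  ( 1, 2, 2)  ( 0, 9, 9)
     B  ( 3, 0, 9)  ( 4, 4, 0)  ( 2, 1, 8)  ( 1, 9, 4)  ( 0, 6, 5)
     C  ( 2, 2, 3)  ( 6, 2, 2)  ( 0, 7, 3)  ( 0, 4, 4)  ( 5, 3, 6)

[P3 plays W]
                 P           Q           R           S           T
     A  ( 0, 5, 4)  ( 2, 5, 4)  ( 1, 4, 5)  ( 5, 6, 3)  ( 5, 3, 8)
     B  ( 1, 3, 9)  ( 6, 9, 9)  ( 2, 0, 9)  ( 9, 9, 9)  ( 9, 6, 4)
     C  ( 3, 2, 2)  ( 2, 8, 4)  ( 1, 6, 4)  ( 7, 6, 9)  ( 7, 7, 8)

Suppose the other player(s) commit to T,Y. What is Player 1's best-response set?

P1 best: {A}

u_1(A vs T,Y) = 9
u_1(B vs T,Y) = 3
u_1(C vs T,Y) = 1
max payoff 9 at {A}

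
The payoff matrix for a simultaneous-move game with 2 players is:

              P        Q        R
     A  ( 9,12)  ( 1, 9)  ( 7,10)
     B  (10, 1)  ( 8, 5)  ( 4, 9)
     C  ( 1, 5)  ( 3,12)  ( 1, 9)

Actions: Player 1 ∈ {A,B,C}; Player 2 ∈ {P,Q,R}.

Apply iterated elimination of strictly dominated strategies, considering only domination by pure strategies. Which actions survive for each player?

P1 drop C (B beats it: P:10>1 Q:8>3 R:4>1)
P2 drop Q (R beats it: A:10>9 B:9>5)
P1→{A,B} P2→{P,R}

Remaining: P1:{A,B} P2:{P,R}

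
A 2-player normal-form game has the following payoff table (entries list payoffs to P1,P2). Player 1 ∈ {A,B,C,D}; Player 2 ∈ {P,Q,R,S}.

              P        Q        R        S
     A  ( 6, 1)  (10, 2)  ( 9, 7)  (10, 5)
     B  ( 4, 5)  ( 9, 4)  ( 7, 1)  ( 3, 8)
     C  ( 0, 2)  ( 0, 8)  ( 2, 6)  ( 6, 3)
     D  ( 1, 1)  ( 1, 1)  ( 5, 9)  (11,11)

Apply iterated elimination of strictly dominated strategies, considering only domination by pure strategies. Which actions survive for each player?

IESDS → P1:{A,D} P2:{R,S}

P1 drop B (A beats it: P:6>4 Q:10>9 R:9>7 S:10>3)
P1 drop C (A beats it: P:6>0 Q:10>0 R:9>2 S:10>6)
P2 drop P (R beats it: A:7>1 D:9>1)
P2 drop Q (R beats it: A:7>2 D:9>1)
P1→{A,D} P2→{R,S}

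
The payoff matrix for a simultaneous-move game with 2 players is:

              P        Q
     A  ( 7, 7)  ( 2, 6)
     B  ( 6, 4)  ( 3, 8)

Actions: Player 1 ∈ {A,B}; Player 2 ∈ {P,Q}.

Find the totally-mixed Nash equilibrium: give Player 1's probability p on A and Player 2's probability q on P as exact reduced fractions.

P1 indiff ⇒ q·7+(1-q)·2 = q·6+(1-q)·3 ⇒ q(1) = (1-q)(1) ⇒ q = 1/2
P2 indiff ⇒ p·7+(1-p)·4 = p·6+(1-p)·8 ⇒ p(1) = (1-p)(4) ⇒ p = 4/5

P1 mixes 4/5 on A; P2 mixes 1/2 on P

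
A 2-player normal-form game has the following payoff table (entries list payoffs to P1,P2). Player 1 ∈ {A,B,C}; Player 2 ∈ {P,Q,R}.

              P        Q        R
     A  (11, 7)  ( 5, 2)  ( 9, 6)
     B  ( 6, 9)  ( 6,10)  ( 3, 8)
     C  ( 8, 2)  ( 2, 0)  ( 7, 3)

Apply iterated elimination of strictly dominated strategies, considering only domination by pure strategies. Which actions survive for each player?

Remaining: P1:{A,B} P2:{P,Q}

P1 drop C (A beats it: P:11>8 Q:5>2 R:9>7)
P2 drop R (P beats it: A:7>6 B:9>8)
P1→{A,B} P2→{P,Q}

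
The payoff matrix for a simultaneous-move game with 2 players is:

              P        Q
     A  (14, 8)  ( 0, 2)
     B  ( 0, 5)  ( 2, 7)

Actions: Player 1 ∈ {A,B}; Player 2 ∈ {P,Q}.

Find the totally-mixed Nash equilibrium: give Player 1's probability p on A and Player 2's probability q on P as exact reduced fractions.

P1 indiff ⇒ q·14+(1-q)·0 = q·0+(1-q)·2 ⇒ q(14) = (1-q)(2) ⇒ q = 1/8
P2 indiff ⇒ p·8+(1-p)·5 = p·2+(1-p)·7 ⇒ p(6) = (1-p)(2) ⇒ p = 1/4

p=1/4, q=1/8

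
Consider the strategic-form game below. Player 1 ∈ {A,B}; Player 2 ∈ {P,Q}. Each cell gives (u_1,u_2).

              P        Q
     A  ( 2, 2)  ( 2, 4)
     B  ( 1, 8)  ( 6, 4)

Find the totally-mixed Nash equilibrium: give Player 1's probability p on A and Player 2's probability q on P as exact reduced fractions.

(p,q) = (2/3, 4/5)

P1 indiff ⇒ q·2+(1-q)·2 = q·1+(1-q)·6 ⇒ q(1) = (1-q)(4) ⇒ q = 4/5
P2 indiff ⇒ p·2+(1-p)·8 = p·4+(1-p)·4 ⇒ p(-2) = (1-p)(-4) ⇒ p = 2/3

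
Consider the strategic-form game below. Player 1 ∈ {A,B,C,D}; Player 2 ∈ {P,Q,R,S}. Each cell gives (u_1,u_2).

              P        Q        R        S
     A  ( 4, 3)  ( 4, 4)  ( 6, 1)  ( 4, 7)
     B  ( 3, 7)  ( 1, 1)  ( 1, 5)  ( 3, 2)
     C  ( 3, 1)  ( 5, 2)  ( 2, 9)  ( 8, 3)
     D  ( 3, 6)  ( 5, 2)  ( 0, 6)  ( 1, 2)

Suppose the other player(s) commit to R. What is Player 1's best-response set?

u_1(A vs R) = 6
u_1(B vs R) = 1
u_1(C vs R) = 2
u_1(D vs R) = 0
max payoff 6 at {A}

BR_1 = {A}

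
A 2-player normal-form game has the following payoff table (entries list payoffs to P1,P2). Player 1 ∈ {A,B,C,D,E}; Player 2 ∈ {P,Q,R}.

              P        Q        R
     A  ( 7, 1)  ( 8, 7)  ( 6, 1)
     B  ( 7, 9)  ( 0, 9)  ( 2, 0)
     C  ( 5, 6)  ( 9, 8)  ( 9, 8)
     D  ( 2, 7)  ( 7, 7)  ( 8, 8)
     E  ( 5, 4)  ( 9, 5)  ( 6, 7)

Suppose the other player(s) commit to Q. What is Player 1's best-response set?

u_1(A vs Q) = 8
u_1(B vs Q) = 0
u_1(C vs Q) = 9
u_1(D vs Q) = 7
u_1(E vs Q) = 9
max payoff 9 at {C,E}

argmax u_1 = {C,E}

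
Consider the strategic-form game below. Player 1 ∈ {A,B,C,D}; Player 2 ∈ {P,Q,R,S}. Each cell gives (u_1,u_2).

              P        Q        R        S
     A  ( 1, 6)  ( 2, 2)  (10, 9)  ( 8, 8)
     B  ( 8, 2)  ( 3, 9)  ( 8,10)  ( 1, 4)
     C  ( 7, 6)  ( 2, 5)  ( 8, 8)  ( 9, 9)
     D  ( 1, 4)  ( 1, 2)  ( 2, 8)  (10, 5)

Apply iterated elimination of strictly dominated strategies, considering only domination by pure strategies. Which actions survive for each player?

Survivors P1:{A,C,D} P2:{R,S}

P2 drop P (R beats it: A:9>6 B:10>2 C:8>6 D:8>4)
P2 drop Q (R beats it: A:9>2 B:10>9 C:8>5 D:8>2)
P1 drop B (A beats it: R:10>8 S:8>1)
P1→{A,C,D} P2→{R,S}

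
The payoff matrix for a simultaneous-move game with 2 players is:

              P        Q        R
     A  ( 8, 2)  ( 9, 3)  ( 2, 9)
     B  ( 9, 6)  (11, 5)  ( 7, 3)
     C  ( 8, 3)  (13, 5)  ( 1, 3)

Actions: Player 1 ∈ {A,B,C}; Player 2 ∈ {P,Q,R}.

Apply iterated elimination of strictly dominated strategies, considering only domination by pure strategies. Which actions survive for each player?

IESDS → P1:{B,C} P2:{P,Q}

P1 drop A (B beats it: P:9>8 Q:11>9 R:7>2)
P2 drop R (Q beats it: B:5>3 C:5>3)
P1→{B,C} P2→{P,Q}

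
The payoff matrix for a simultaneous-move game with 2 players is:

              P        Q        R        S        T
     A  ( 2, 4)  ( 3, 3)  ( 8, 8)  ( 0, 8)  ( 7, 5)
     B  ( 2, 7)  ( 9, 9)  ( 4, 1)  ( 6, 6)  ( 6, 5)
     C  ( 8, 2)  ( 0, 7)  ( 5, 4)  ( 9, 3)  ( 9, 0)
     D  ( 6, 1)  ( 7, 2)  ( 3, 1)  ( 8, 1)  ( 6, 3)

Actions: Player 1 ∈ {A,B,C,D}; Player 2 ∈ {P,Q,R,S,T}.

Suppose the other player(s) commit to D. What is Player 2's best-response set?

u_2(P vs D) = 1
u_2(Q vs D) = 2
u_2(R vs D) = 1
u_2(S vs D) = 1
u_2(T vs D) = 3
max payoff 3 at {T}

P2 best: {T}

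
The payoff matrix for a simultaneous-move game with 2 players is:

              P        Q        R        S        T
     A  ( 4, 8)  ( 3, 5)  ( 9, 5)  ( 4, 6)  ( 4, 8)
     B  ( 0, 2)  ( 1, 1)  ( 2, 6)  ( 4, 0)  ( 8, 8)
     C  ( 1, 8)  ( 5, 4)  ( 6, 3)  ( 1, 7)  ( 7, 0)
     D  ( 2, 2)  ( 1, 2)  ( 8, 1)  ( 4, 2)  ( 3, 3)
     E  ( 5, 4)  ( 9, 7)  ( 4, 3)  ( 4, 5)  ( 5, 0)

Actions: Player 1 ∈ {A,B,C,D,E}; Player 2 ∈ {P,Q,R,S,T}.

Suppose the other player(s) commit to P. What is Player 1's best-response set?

argmax u_1 = {E}

u_1(A vs P) = 4
u_1(B vs P) = 0
u_1(C vs P) = 1
u_1(D vs P) = 2
u_1(E vs P) = 5
max payoff 5 at {E}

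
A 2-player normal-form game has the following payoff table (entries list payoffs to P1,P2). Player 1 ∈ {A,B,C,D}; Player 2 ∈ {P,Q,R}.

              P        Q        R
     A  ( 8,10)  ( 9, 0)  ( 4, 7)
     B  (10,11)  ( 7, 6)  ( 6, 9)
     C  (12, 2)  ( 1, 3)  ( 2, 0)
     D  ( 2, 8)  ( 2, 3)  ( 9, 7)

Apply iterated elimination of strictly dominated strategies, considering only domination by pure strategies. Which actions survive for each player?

IESDS → P1:{A,B,C} P2:{P,Q}

P2 drop R (P beats it: A:10>7 B:11>9 C:2>0 D:8>7)
P1 drop D (A beats it: P:8>2 Q:9>2)
P1→{A,B,C} P2→{P,Q}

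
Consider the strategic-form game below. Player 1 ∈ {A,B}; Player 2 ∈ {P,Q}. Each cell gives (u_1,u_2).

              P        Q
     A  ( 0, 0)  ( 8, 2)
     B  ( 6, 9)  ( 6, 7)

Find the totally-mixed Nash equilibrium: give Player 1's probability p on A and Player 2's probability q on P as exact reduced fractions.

P1 mixes 1/2 on A; P2 mixes 1/4 on P

P1 indiff ⇒ q·0+(1-q)·8 = q·6+(1-q)·6 ⇒ q(-6) = (1-q)(-2) ⇒ q = 1/4
P2 indiff ⇒ p·0+(1-p)·9 = p·2+(1-p)·7 ⇒ p(-2) = (1-p)(-2) ⇒ p = 1/2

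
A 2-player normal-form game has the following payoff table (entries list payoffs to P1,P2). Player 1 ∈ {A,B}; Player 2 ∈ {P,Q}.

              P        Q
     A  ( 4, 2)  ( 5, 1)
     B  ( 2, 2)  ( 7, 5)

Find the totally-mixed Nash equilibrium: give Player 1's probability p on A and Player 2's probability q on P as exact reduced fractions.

p=3/4, q=1/2

P1 indiff ⇒ q·4+(1-q)·5 = q·2+(1-q)·7 ⇒ q(2) = (1-q)(2) ⇒ q = 1/2
P2 indiff ⇒ p·2+(1-p)·2 = p·1+(1-p)·5 ⇒ p(1) = (1-p)(3) ⇒ p = 3/4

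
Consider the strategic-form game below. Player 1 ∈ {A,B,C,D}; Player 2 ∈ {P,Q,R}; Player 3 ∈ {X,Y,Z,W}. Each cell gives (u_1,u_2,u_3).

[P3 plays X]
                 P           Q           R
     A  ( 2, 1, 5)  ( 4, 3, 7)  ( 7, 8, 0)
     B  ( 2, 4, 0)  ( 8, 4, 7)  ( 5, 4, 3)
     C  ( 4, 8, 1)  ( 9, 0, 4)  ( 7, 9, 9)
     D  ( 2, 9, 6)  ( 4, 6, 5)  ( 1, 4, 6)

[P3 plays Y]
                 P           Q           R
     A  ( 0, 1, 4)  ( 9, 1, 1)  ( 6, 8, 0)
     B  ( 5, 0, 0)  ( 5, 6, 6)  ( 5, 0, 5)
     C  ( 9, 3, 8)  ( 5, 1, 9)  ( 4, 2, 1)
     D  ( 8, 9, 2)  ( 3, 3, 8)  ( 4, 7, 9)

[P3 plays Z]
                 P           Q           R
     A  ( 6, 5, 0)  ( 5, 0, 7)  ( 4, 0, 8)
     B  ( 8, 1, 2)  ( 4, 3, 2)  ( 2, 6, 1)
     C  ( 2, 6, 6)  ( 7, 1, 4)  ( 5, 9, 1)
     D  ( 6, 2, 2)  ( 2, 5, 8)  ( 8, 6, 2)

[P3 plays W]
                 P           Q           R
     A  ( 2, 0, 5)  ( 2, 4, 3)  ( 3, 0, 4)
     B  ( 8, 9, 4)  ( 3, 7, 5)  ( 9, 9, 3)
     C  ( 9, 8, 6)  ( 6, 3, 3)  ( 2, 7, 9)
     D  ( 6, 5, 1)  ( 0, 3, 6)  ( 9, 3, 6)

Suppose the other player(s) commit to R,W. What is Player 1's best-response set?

u_1(A vs R,W) = 3
u_1(B vs R,W) = 9
u_1(C vs R,W) = 2
u_1(D vs R,W) = 9
max payoff 9 at {B,D}

BR_1 = {B,D}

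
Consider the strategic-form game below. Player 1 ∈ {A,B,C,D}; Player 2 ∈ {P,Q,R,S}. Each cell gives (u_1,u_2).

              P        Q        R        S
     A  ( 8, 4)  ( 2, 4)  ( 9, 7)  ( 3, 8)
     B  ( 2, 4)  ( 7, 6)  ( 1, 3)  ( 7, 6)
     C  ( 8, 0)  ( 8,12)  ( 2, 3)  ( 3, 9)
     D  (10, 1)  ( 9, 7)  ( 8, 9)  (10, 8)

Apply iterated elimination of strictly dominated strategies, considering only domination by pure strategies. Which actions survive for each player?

Remaining: P1:{A,D} P2:{R,S}

P1 drop B (D beats it: P:10>2 Q:9>7 R:8>1 S:10>7)
P1 drop C (D beats it: P:10>8 Q:9>8 R:8>2 S:10>3)
P2 drop P (R beats it: A:7>4 D:9>1)
P2 drop Q (R beats it: A:7>4 D:9>7)
P1→{A,D} P2→{R,S}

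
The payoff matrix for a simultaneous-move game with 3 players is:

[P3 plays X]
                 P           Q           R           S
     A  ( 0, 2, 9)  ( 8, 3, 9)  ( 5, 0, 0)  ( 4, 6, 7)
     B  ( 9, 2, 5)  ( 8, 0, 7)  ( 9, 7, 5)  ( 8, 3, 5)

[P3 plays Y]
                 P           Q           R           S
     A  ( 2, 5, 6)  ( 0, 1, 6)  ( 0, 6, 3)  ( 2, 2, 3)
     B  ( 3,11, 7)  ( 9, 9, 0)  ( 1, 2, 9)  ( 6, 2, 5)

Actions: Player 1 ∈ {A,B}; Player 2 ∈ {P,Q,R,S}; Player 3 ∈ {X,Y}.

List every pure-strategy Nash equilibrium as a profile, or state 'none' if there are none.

(A,P,X): not NE [P1→B gives 9>0; P2→S gives 6>2]
(A,P,Y): not NE [P1→B gives 3>2; P2→R gives 6>5; P3→X gives 9>6]
(A,Q,X): not NE [P2→S gives 6>3]
(A,Q,Y): not NE [P1→B gives 9>0; P2→R gives 6>1; P3→X gives 9>6]
(A,R,X): not NE [P1→B gives 9>5; P2→S gives 6>0; P3→Y gives 3>0]
(A,R,Y): not NE [P1→B gives 1>0]
(A,S,X): not NE [P1→B gives 8>4]
(A,S,Y): not NE [P1→B gives 6>2; P2→R gives 6>2; P3→X gives 7>3]
(B,P,X): not NE [P2→R gives 7>2; P3→Y gives 7>5]
(B,P,Y): NE
(B,Q,X): not NE [P2→R gives 7>0]
(B,Q,Y): not NE [P2→P gives 11>9; P3→X gives 7>0]
(B,R,X): not NE [P3→Y gives 9>5]
(B,R,Y): not NE [P2→P gives 11>2]
(B,S,X): not NE [P2→R gives 7>3]
(B,S,Y): not NE [P2→P gives 11>2]

Nash profiles: (B,P,Y)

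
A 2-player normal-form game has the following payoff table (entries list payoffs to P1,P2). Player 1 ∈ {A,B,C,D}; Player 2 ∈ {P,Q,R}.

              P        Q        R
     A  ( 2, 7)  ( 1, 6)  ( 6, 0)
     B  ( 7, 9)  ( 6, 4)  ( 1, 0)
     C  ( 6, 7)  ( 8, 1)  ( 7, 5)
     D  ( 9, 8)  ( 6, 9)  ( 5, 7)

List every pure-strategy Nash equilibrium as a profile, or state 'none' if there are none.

(A,P): not NE [P1→D gives 9>2]
(A,Q): not NE [P1→C gives 8>1; P2→P gives 7>6]
(A,R): not NE [P1→C gives 7>6; P2→P gives 7>0]
(B,P): not NE [P1→D gives 9>7]
(B,Q): not NE [P1→C gives 8>6; P2→P gives 9>4]
(B,R): not NE [P1→C gives 7>1; P2→P gives 9>0]
(C,P): not NE [P1→D gives 9>6]
(C,Q): not NE [P2→P gives 7>1]
(C,R): not NE [P2→P gives 7>5]
(D,P): not NE [P2→Q gives 9>8]
(D,Q): not NE [P1→C gives 8>6]
(D,R): not NE [P1→C gives 7>5; P2→Q gives 9>7]

PSNE: ∅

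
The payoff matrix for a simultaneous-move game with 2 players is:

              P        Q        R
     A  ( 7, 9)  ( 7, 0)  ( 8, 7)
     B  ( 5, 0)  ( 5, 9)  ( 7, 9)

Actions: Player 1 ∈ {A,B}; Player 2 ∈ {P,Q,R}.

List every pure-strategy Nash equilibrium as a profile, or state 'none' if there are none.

(A,P): NE
(A,Q): not NE [P2→P gives 9>0]
(A,R): not NE [P2→P gives 9>7]
(B,P): not NE [P1→A gives 7>5; P2→R gives 9>0]
(B,Q): not NE [P1→A gives 7>5]
(B,R): not NE [P1→A gives 8>7]

NE set: (A,P)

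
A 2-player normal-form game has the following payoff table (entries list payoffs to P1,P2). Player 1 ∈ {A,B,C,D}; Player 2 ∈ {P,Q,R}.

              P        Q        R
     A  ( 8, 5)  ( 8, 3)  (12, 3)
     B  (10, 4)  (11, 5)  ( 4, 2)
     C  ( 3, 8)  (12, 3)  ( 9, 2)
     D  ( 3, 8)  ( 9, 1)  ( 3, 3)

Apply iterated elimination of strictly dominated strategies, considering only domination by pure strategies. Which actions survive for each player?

IESDS → P1:{B,C} P2:{P,Q}

P1 drop D (B beats it: P:10>3 Q:11>9 R:4>3)
P2 drop R (P beats it: A:5>3 B:4>2 C:8>2)
P1 drop A (B beats it: P:10>8 Q:11>8)
P1→{B,C} P2→{P,Q}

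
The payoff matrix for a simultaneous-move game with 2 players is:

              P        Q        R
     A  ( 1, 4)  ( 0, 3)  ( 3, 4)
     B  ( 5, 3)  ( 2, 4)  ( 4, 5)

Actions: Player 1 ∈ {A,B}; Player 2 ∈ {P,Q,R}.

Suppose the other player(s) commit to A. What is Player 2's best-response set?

u_2(P vs A) = 4
u_2(Q vs A) = 3
u_2(R vs A) = 4
max payoff 4 at {P,R}

P2 best: {P,R}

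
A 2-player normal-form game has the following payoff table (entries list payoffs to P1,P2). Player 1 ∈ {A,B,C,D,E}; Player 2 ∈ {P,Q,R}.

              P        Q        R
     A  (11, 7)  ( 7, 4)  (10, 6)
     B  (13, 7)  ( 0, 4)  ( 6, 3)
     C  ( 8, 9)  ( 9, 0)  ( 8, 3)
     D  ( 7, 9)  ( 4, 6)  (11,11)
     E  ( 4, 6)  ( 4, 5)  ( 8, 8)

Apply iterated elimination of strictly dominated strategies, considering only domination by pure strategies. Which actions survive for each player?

P1 drop E (A beats it: P:11>4 Q:7>4 R:10>8)
P2 drop Q (P beats it: A:7>4 B:7>4 C:9>0 D:9>6)
P1 drop C (A beats it: P:11>8 R:10>8)
P1→{A,B,D} P2→{P,R}

Survivors P1:{A,B,D} P2:{P,R}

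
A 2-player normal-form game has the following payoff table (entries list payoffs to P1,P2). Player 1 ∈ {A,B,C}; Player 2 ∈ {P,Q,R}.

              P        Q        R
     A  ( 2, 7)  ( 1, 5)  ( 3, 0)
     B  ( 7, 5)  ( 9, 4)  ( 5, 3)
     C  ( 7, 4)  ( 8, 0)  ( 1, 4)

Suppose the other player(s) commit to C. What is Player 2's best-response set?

P2 best: {P,R}

u_2(P vs C) = 4
u_2(Q vs C) = 0
u_2(R vs C) = 4
max payoff 4 at {P,R}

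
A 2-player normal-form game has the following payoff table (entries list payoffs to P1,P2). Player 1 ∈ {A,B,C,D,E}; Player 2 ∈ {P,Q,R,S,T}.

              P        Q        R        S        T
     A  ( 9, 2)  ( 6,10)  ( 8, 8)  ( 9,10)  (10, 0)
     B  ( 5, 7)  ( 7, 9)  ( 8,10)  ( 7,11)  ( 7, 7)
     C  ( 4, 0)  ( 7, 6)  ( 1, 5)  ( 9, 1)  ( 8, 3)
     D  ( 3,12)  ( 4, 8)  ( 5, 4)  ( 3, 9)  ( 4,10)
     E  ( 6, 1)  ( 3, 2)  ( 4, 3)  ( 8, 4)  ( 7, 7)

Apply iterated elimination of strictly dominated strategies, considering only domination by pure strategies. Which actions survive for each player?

P1 drop D (A beats it: P:9>3 Q:6>4 R:8>5 S:9>3 T:10>4)
P1 drop E (A beats it: P:9>6 Q:6>3 R:8>4 S:9>8 T:10>7)
P2 drop P (Q beats it: A:10>2 B:9>7 C:6>0)
P2 drop T (Q beats it: A:10>0 B:9>7 C:6>3)
P1→{A,B,C} P2→{Q,R,S}

IESDS → P1:{A,B,C} P2:{Q,R,S}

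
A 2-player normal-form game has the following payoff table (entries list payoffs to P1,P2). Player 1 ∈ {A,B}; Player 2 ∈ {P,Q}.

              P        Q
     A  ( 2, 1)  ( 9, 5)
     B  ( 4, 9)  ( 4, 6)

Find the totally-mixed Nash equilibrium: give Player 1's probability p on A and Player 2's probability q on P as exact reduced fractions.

P1 indiff ⇒ q·2+(1-q)·9 = q·4+(1-q)·4 ⇒ q(-2) = (1-q)(-5) ⇒ q = 5/7
P2 indiff ⇒ p·1+(1-p)·9 = p·5+(1-p)·6 ⇒ p(-4) = (1-p)(-3) ⇒ p = 3/7

p=3/7, q=5/7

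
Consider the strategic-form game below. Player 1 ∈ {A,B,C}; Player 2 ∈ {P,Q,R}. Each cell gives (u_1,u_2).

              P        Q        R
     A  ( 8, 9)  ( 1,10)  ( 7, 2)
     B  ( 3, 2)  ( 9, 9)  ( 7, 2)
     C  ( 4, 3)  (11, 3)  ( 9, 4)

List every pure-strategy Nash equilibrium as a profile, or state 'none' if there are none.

(A,P): not NE [P2→Q gives 10>9]
(A,Q): not NE [P1→C gives 11>1]
(A,R): not NE [P1→C gives 9>7; P2→Q gives 10>2]
(B,P): not NE [P1→A gives 8>3; P2→Q gives 9>2]
(B,Q): not NE [P1→C gives 11>9]
(B,R): not NE [P1→C gives 9>7; P2→Q gives 9>2]
(C,P): not NE [P1→A gives 8>4; P2→R gives 4>3]
(C,Q): not NE [P2→R gives 4>3]
(C,R): NE

PSNE = {(C,R)}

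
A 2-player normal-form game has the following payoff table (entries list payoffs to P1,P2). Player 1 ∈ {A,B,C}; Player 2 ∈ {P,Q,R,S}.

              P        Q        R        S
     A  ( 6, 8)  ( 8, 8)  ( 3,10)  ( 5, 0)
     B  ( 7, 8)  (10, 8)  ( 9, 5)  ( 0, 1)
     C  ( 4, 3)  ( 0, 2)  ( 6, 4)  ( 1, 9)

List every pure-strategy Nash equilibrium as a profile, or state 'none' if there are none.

Nash profiles: (B,P), (B,Q)

(A,P): not NE [P1→B gives 7>6; P2→R gives 10>8]
(A,Q): not NE [P1→B gives 10>8; P2→R gives 10>8]
(A,R): not NE [P1→B gives 9>3]
(A,S): not NE [P2→R gives 10>0]
(B,P): NE
(B,Q): NE
(B,R): not NE [P2→Q gives 8>5]
(B,S): not NE [P1→A gives 5>0; P2→Q gives 8>1]
(C,P): not NE [P1→B gives 7>4; P2→S gives 9>3]
(C,Q): not NE [P1→B gives 10>0; P2→S gives 9>2]
(C,R): not NE [P1→B gives 9>6; P2→S gives 9>4]
(C,S): not NE [P1→A gives 5>1]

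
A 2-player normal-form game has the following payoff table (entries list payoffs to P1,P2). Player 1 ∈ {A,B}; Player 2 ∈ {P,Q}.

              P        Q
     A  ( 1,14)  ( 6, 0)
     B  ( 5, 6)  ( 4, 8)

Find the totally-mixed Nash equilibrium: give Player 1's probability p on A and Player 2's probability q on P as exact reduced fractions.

P1 indiff ⇒ q·1+(1-q)·6 = q·5+(1-q)·4 ⇒ q(-4) = (1-q)(-2) ⇒ q = 1/3
P2 indiff ⇒ p·14+(1-p)·6 = p·0+(1-p)·8 ⇒ p(14) = (1-p)(2) ⇒ p = 1/8

p=1/8, q=1/3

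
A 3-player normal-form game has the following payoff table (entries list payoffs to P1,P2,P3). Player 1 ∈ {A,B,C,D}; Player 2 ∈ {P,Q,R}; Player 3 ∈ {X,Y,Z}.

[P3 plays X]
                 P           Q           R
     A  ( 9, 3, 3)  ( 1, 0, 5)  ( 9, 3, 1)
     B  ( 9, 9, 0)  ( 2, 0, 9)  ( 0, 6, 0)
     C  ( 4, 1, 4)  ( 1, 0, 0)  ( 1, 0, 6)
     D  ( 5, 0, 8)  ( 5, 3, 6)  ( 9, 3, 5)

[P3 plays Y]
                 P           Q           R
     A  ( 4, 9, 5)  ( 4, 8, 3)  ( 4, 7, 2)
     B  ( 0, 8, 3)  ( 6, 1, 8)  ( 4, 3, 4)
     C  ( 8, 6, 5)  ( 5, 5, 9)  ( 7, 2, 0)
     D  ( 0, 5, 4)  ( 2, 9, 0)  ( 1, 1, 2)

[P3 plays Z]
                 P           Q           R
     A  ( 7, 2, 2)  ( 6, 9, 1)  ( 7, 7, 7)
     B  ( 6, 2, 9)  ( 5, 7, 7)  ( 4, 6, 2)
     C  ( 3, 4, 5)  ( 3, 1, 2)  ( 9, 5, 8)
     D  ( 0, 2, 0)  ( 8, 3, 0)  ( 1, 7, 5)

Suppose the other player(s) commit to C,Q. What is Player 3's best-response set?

argmax u_3 = {Y}

u_3(X vs C,Q) = 0
u_3(Y vs C,Q) = 9
u_3(Z vs C,Q) = 2
max payoff 9 at {Y}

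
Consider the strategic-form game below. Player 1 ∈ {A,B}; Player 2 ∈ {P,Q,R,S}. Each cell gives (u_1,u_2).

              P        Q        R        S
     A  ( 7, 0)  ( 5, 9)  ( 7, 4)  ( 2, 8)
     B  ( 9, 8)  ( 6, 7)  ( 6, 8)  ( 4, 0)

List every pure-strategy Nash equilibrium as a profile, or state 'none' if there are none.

NE set: (B,P)

(A,P): not NE [P1→B gives 9>7; P2→Q gives 9>0]
(A,Q): not NE [P1→B gives 6>5]
(A,R): not NE [P2→Q gives 9>4]
(A,S): not NE [P1→B gives 4>2; P2→Q gives 9>8]
(B,P): NE
(B,Q): not NE [P2→R gives 8>7]
(B,R): not NE [P1→A gives 7>6]
(B,S): not NE [P2→R gives 8>0]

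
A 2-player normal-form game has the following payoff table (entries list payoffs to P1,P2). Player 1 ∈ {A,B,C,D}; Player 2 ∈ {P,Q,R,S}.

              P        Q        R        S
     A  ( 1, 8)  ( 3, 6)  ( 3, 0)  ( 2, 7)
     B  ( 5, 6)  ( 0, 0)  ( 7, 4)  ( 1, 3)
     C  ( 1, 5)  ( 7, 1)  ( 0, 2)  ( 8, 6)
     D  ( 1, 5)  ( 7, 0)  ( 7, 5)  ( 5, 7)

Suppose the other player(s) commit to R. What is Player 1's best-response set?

BR_1 = {B,D}

u_1(A vs R) = 3
u_1(B vs R) = 7
u_1(C vs R) = 0
u_1(D vs R) = 7
max payoff 7 at {B,D}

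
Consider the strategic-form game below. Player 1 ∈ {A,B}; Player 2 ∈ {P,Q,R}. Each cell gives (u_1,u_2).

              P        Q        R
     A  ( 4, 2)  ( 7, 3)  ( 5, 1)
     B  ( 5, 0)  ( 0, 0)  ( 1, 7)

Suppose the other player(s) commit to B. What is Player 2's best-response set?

P2 best: {R}

u_2(P vs B) = 0
u_2(Q vs B) = 0
u_2(R vs B) = 7
max payoff 7 at {R}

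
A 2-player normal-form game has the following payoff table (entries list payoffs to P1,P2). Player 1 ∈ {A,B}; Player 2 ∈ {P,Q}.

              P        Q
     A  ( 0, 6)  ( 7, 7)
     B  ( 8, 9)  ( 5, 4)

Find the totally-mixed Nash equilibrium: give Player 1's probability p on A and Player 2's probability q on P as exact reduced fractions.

(p,q) = (5/6, 1/5)

P1 indiff ⇒ q·0+(1-q)·7 = q·8+(1-q)·5 ⇒ q(-8) = (1-q)(-2) ⇒ q = 1/5
P2 indiff ⇒ p·6+(1-p)·9 = p·7+(1-p)·4 ⇒ p(-1) = (1-p)(-5) ⇒ p = 5/6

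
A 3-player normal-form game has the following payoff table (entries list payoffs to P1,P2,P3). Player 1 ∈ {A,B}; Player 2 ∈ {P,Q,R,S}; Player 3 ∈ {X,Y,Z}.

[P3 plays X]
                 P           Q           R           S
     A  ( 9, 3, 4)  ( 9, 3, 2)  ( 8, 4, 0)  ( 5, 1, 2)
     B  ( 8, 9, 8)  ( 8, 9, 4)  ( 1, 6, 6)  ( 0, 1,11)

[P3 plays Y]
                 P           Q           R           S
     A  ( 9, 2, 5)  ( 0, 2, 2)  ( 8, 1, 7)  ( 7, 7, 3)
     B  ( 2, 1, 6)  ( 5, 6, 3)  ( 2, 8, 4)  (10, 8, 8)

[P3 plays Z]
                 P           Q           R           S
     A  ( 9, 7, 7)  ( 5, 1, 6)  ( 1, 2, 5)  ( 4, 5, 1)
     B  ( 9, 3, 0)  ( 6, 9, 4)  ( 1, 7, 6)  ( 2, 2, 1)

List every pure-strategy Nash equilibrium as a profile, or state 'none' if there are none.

Nash profiles: (A,P,Z), (B,Q,Z)

(A,P,X): not NE [P2→R gives 4>3; P3→Z gives 7>4]
(A,P,Y): not NE [P2→S gives 7>2; P3→Z gives 7>5]
(A,P,Z): NE
(A,Q,X): not NE [P2→R gives 4>3; P3→Z gives 6>2]
(A,Q,Y): not NE [P1→B gives 5>0; P2→S gives 7>2; P3→Z gives 6>2]
(A,Q,Z): not NE [P1→B gives 6>5; P2→P gives 7>1]
(A,R,X): not NE [P3→Y gives 7>0]
(A,R,Y): not NE [P2→S gives 7>1]
(A,R,Z): not NE [P2→P gives 7>2; P3→Y gives 7>5]
(A,S,X): not NE [P2→R gives 4>1; P3→Y gives 3>2]
(A,S,Y): not NE [P1→B gives 10>7]
(A,S,Z): not NE [P2→P gives 7>5; P3→Y gives 3>1]
(B,P,X): not NE [P1→A gives 9>8]
(B,P,Y): not NE [P1→A gives 9>2; P2→S gives 8>1; P3→X gives 8>6]
(B,P,Z): not NE [P2→Q gives 9>3; P3→X gives 8>0]
(B,Q,X): not NE [P1→A gives 9>8]
(B,Q,Y): not NE [P2→S gives 8>6; P3→Z gives 4>3]
(B,Q,Z): NE
(B,R,X): not NE [P1→A gives 8>1; P2→Q gives 9>6]
(B,R,Y): not NE [P1→A gives 8>2; P3→Z gives 6>4]
(B,R,Z): not NE [P2→Q gives 9>7]
(B,S,X): not NE [P1→A gives 5>0; P2→Q gives 9>1]
(B,S,Y): not NE [P3→X gives 11>8]
(B,S,Z): not NE [P1→A gives 4>2; P2→Q gives 9>2; P3→X gives 11>1]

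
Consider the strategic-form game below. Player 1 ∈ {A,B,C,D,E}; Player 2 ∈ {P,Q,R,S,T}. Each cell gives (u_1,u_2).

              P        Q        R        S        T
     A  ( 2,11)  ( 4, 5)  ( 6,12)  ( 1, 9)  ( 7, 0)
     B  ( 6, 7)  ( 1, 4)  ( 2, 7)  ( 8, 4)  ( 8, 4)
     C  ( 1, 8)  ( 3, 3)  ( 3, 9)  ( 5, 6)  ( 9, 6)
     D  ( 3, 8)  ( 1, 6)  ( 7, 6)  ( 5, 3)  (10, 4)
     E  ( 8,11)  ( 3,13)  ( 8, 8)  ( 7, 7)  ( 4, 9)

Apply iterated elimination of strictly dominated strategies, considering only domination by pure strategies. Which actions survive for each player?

P2 drop S (P beats it: A:11>9 B:7>4 C:8>6 D:8>3 E:11>7)
P2 drop T (P beats it: A:11>0 B:7>4 C:8>6 D:8>4 E:11>9)
P1 drop B (E beats it: P:8>6 Q:3>1 R:8>2)
P1 drop C (A beats it: P:2>1 Q:4>3 R:6>3)
P1 drop D (E beats it: P:8>3 Q:3>1 R:8>7)
P1→{A,E} P2→{P,Q,R}

Survivors P1:{A,E} P2:{P,Q,R}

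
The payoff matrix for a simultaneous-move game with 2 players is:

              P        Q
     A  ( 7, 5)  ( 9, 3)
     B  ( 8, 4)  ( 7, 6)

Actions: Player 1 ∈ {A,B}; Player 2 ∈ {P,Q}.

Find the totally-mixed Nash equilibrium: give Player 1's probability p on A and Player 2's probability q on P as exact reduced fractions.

P1 mixes 1/2 on A; P2 mixes 2/3 on P

P1 indiff ⇒ q·7+(1-q)·9 = q·8+(1-q)·7 ⇒ q(-1) = (1-q)(-2) ⇒ q = 2/3
P2 indiff ⇒ p·5+(1-p)·4 = p·3+(1-p)·6 ⇒ p(2) = (1-p)(2) ⇒ p = 1/2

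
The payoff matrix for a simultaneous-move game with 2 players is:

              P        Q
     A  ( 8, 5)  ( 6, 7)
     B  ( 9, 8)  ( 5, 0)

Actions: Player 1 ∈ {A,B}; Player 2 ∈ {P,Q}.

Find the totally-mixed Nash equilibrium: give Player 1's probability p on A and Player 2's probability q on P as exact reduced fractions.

P1 indiff ⇒ q·8+(1-q)·6 = q·9+(1-q)·5 ⇒ q(-1) = (1-q)(-1) ⇒ q = 1/2
P2 indiff ⇒ p·5+(1-p)·8 = p·7+(1-p)·0 ⇒ p(-2) = (1-p)(-8) ⇒ p = 4/5

p=4/5, q=1/2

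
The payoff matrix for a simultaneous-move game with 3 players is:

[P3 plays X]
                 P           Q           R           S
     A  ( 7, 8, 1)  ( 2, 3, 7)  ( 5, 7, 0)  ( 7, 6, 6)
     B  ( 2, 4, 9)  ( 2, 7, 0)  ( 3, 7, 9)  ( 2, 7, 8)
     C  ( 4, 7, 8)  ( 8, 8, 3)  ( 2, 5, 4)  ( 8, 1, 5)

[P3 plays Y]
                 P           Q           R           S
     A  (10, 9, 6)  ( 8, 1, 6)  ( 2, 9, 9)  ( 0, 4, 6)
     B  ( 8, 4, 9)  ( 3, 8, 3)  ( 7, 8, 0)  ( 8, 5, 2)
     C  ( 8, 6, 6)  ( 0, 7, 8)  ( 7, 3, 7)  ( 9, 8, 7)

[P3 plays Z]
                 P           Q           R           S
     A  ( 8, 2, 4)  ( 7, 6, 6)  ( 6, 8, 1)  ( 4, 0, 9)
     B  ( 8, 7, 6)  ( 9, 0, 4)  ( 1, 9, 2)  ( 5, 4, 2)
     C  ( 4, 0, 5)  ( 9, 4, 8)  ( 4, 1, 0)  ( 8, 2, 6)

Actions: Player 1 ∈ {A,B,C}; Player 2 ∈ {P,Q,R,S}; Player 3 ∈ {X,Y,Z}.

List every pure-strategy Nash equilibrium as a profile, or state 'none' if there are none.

NE set: (A,P,Y), (C,Q,Z), (C,S,Y)

(A,P,X): not NE [P3→Y gives 6>1]
(A,P,Y): NE
(A,P,Z): not NE [P2→R gives 8>2; P3→Y gives 6>4]
(A,Q,X): not NE [P1→C gives 8>2; P2→P gives 8>3]
(A,Q,Y): not NE [P2→R gives 9>1; P3→X gives 7>6]
(A,Q,Z): not NE [P1→C gives 9>7; P2→R gives 8>6; P3→X gives 7>6]
(A,R,X): not NE [P2→P gives 8>7; P3→Y gives 9>0]
(A,R,Y): not NE [P1→C gives 7>2]
(A,R,Z): not NE [P3→Y gives 9>1]
(A,S,X): not NE [P1→C gives 8>7; P2→P gives 8>6; P3→Z gives 9>6]
(A,S,Y): not NE [P1→C gives 9>0; P2→R gives 9>4; P3→Z gives 9>6]
(A,S,Z): not NE [P1→C gives 8>4; P2→R gives 8>0]
(B,P,X): not NE [P1→A gives 7>2; P2→S gives 7>4]
(B,P,Y): not NE [P1→A gives 10>8; P2→R gives 8>4]
(B,P,Z): not NE [P2→R gives 9>7; P3→Y gives 9>6]
(B,Q,X): not NE [P1→C gives 8>2; P3→Z gives 4>0]
(B,Q,Y): not NE [P1→A gives 8>3; P3→Z gives 4>3]
(B,Q,Z): not NE [P2→R gives 9>0]
(B,R,X): not NE [P1→A gives 5>3]
(B,R,Y): not NE [P3→X gives 9>0]
(B,R,Z): not NE [P1→A gives 6>1; P3→X gives 9>2]
(B,S,X): not NE [P1→C gives 8>2]
(B,S,Y): not NE [P1→C gives 9>8; P2→R gives 8>5; P3→X gives 8>2]
(B,S,Z): not NE [P1→C gives 8>5; P2→R gives 9>4; P3→X gives 8>2]
(C,P,X): not NE [P1→A gives 7>4; P2→Q gives 8>7]
(C,P,Y): not NE [P1→A gives 10>8; P2→S gives 8>6; P3→X gives 8>6]
(C,P,Z): not NE [P1→B gives 8>4; P2→Q gives 4>0; P3→X gives 8>5]
(C,Q,X): not NE [P3→Z gives 8>3]
(C,Q,Y): not NE [P1→A gives 8>0; P2→S gives 8>7]
(C,Q,Z): NE
(C,R,X): not NE [P1→A gives 5>2; P2→Q gives 8>5; P3→Y gives 7>4]
(C,R,Y): not NE [P2→S gives 8>3]
(C,R,Z): not NE [P1→A gives 6>4; P2→Q gives 4>1; P3→Y gives 7>0]
(C,S,X): not NE [P2→Q gives 8>1; P3→Y gives 7>5]
(C,S,Y): NE
(C,S,Z): not NE [P2→Q gives 4>2; P3→Y gives 7>6]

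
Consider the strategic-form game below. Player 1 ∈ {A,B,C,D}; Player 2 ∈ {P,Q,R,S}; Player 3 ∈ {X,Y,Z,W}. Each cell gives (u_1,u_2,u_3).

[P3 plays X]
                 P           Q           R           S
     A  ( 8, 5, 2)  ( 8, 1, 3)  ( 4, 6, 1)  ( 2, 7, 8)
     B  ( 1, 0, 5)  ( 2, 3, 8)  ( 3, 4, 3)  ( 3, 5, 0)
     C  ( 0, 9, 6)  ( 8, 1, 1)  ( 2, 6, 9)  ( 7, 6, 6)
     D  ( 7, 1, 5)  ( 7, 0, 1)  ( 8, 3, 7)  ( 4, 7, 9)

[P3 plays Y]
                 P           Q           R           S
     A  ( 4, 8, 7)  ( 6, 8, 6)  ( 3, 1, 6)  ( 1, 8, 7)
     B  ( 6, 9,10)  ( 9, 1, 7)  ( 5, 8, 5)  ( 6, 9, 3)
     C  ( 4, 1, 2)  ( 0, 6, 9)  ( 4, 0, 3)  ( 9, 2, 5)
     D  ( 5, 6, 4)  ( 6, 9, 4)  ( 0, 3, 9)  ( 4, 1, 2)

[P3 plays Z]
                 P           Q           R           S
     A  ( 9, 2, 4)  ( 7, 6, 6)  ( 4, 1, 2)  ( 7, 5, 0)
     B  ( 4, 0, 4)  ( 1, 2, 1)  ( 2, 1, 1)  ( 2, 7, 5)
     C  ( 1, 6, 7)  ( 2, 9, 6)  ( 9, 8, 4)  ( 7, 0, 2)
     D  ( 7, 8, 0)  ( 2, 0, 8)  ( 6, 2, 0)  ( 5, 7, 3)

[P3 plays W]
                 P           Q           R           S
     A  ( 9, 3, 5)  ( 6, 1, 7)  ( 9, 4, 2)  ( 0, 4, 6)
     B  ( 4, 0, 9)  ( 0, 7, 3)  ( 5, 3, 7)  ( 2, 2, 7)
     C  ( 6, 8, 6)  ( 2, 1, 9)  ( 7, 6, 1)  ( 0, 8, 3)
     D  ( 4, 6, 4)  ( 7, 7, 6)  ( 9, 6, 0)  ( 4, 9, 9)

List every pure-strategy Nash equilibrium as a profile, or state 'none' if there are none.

NE set: (B,P,Y), (D,S,W)

(A,P,X): not NE [P2→S gives 7>5; P3→Y gives 7>2]
(A,P,Y): not NE [P1→B gives 6>4]
(A,P,Z): not NE [P2→Q gives 6>2; P3→Y gives 7>4]
(A,P,W): not NE [P2→S gives 4>3; P3→Y gives 7>5]
(A,Q,X): not NE [P2→S gives 7>1; P3→W gives 7>3]
(A,Q,Y): not NE [P1→B gives 9>6; P3→W gives 7>6]
(A,Q,Z): not NE [P3→W gives 7>6]
(A,Q,W): not NE [P1→D gives 7>6; P2→S gives 4>1]
(A,R,X): not NE [P1→D gives 8>4; P2→S gives 7>6; P3→Y gives 6>1]
(A,R,Y): not NE [P1→B gives 5>3; P2→S gives 8>1]
(A,R,Z): not NE [P1→C gives 9>4; P2→Q gives 6>1; P3→Y gives 6>2]
(A,R,W): not NE [P3→Y gives 6>2]
(A,S,X): not NE [P1→C gives 7>2]
(A,S,Y): not NE [P1→C gives 9>1; P3→X gives 8>7]
(A,S,Z): not NE [P2→Q gives 6>5; P3→X gives 8>0]
(A,S,W): not NE [P1→D gives 4>0; P3→X gives 8>6]
(B,P,X): not NE [P1→A gives 8>1; P2→S gives 5>0; P3→Y gives 10>5]
(B,P,Y): NE
(B,P,Z): not NE [P1→A gives 9>4; P2→S gives 7>0; P3→Y gives 10>4]
(B,P,W): not NE [P1→A gives 9>4; P2→Q gives 7>0; P3→Y gives 10>9]
(B,Q,X): not NE [P1→C gives 8>2; P2→S gives 5>3]
(B,Q,Y): not NE [P2→S gives 9>1; P3→X gives 8>7]
(B,Q,Z): not NE [P1→A gives 7>1; P2→S gives 7>2; P3→X gives 8>1]
(B,Q,W): not NE [P1→D gives 7>0; P3→X gives 8>3]
(B,R,X): not NE [P1→D gives 8>3; P2→S gives 5>4; P3→W gives 7>3]
(B,R,Y): not NE [P2→S gives 9>8; P3→W gives 7>5]
(B,R,Z): not NE [P1→C gives 9>2; P2→S gives 7>1; P3→W gives 7>1]
(B,R,W): not NE [P1→D gives 9>5; P2→Q gives 7>3]
(B,S,X): not NE [P1→C gives 7>3; P3→W gives 7>0]
(B,S,Y): not NE [P1→C gives 9>6; P3→W gives 7>3]
(B,S,Z): not NE [P1→C gives 7>2; P3→W gives 7>5]
(B,S,W): not NE [P1→D gives 4>2; P2→Q gives 7>2]
(C,P,X): not NE [P1→A gives 8>0; P3→Z gives 7>6]
(C,P,Y): not NE [P1→B gives 6>4; P2→Q gives 6>1; P3→Z gives 7>2]
(C,P,Z): not NE [P1→A gives 9>1; P2→Q gives 9>6]
(C,P,W): not NE [P1→A gives 9>6; P3→Z gives 7>6]
(C,Q,X): not NE [P2→P gives 9>1; P3→W gives 9>1]
(C,Q,Y): not NE [P1→B gives 9>0]
(C,Q,Z): not NE [P1→A gives 7>2; P3→W gives 9>6]
(C,Q,W): not NE [P1→D gives 7>2; P2→S gives 8>1]
(C,R,X): not NE [P1→D gives 8>2; P2→P gives 9>6]
(C,R,Y): not NE [P1→B gives 5>4; P2→Q gives 6>0; P3→X gives 9>3]
(C,R,Z): not NE [P2→Q gives 9>8; P3→X gives 9>4]
(C,R,W): not NE [P1→D gives 9>7; P2→S gives 8>6; P3→X gives 9>1]
(C,S,X): not NE [P2→P gives 9>6]
(C,S,Y): not NE [P2→Q gives 6>2; P3→X gives 6>5]
(C,S,Z): not NE [P2→Q gives 9>0; P3→X gives 6>2]
(C,S,W): not NE [P1→D gives 4>0; P3→X gives 6>3]
(D,P,X): not NE [P1→A gives 8>7; P2→S gives 7>1]
(D,P,Y): not NE [P1→B gives 6>5; P2→Q gives 9>6; P3→X gives 5>4]
(D,P,Z): not NE [P1→A gives 9>7; P3→X gives 5>0]
(D,P,W): not NE [P1→A gives 9>4; P2→S gives 9>6; P3→X gives 5>4]
(D,Q,X): not NE [P1→C gives 8>7; P2→S gives 7>0; P3→Z gives 8>1]
(D,Q,Y): not NE [P1→B gives 9>6; P3→Z gives 8>4]
(D,Q,Z): not NE [P1→A gives 7>2; P2→P gives 8>0]
(D,Q,W): not NE [P2→S gives 9>7; P3→Z gives 8>6]
(D,R,X): not NE [P2→S gives 7>3; P3→Y gives 9>7]
(D,R,Y): not NE [P1→B gives 5>0; P2→Q gives 9>3]
(D,R,Z): not NE [P1→C gives 9>6; P2→P gives 8>2; P3→Y gives 9>0]
(D,R,W): not NE [P2→S gives 9>6; P3→Y gives 9>0]
(D,S,X): not NE [P1→C gives 7>4]
(D,S,Y): not NE [P1→C gives 9>4; P2→Q gives 9>1; P3→W gives 9>2]
(D,S,Z): not NE [P1→C gives 7>5; P2→P gives 8>7; P3→W gives 9>3]
(D,S,W): NE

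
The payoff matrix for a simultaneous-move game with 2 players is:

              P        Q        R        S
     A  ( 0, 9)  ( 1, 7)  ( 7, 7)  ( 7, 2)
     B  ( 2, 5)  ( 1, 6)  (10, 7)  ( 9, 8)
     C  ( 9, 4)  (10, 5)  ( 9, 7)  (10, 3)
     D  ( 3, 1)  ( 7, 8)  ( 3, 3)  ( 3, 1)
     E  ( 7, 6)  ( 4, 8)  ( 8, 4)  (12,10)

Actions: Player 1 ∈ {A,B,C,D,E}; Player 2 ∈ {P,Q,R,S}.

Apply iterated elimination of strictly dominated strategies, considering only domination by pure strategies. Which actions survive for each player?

IESDS → P1:{B,C,E} P2:{Q,R,S}

P1 drop A (C beats it: P:9>0 Q:10>1 R:9>7 S:10>7)
P1 drop D (C beats it: P:9>3 Q:10>7 R:9>3 S:10>3)
P2 drop P (Q beats it: B:6>5 C:5>4 E:8>6)
P1→{B,C,E} P2→{Q,R,S}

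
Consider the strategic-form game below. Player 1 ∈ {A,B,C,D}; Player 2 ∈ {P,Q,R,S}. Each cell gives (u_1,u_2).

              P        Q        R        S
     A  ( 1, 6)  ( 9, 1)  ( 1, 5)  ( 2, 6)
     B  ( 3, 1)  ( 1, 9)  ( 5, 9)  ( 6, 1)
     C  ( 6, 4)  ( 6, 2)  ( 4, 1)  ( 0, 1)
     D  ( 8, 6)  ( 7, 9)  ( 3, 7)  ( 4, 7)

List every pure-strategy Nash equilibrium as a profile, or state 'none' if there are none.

NE set: (B,R)

(A,P): not NE [P1→D gives 8>1]
(A,Q): not NE [P2→S gives 6>1]
(A,R): not NE [P1→B gives 5>1; P2→S gives 6>5]
(A,S): not NE [P1→B gives 6>2]
(B,P): not NE [P1→D gives 8>3; P2→R gives 9>1]
(B,Q): not NE [P1→A gives 9>1]
(B,R): NE
(B,S): not NE [P2→R gives 9>1]
(C,P): not NE [P1→D gives 8>6]
(C,Q): not NE [P1→A gives 9>6; P2→P gives 4>2]
(C,R): not NE [P1→B gives 5>4; P2→P gives 4>1]
(C,S): not NE [P1→B gives 6>0; P2→P gives 4>1]
(D,P): not NE [P2→Q gives 9>6]
(D,Q): not NE [P1→A gives 9>7]
(D,R): not NE [P1→B gives 5>3; P2→Q gives 9>7]
(D,S): not NE [P1→B gives 6>4; P2→Q gives 9>7]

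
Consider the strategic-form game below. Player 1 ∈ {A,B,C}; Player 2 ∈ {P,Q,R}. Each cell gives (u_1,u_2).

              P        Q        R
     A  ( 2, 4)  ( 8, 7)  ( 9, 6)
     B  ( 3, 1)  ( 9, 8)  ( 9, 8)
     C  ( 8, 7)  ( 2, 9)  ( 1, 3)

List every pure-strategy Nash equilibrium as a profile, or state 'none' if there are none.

(A,P): not NE [P1→C gives 8>2; P2→Q gives 7>4]
(A,Q): not NE [P1→B gives 9>8]
(A,R): not NE [P2→Q gives 7>6]
(B,P): not NE [P1→C gives 8>3; P2→R gives 8>1]
(B,Q): NE
(B,R): NE
(C,P): not NE [P2→Q gives 9>7]
(C,Q): not NE [P1→B gives 9>2]
(C,R): not NE [P1→B gives 9>1; P2→Q gives 9>3]

PSNE = {(B,Q), (B,R)}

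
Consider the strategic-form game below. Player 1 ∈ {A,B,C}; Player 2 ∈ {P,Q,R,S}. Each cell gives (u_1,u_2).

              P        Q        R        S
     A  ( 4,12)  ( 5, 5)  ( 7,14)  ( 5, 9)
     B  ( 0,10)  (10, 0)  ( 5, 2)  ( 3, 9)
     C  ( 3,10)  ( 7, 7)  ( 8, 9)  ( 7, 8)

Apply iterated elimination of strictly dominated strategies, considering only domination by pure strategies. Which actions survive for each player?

P2 drop Q (P beats it: A:12>5 B:10>0 C:10>7)
P1 drop B (A beats it: P:4>0 R:7>5 S:5>3)
P2 drop S (P beats it: A:12>9 C:10>8)
P1→{A,C} P2→{P,R}

Survivors P1:{A,C} P2:{P,R}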